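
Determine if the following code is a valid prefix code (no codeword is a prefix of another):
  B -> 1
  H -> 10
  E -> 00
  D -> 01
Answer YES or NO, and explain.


Checking each pair (does one codeword prefix another?):
  B='1' vs H='10': prefix -- VIOLATION

NO -- this is NOT a valid prefix code. B (1) is a prefix of H (10).


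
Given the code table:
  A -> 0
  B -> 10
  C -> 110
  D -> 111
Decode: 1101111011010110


Decoding:
110 -> C
111 -> D
10 -> B
110 -> C
10 -> B
110 -> C


Result: CDBCBC


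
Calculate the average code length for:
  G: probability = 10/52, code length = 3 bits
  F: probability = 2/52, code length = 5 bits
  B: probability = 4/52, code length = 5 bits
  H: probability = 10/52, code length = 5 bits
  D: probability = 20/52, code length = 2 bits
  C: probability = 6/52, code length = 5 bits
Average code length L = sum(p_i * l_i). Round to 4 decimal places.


Weighted contributions p_i * l_i:
  G: (10/52) * 3 = 30/52
  F: (2/52) * 5 = 10/52
  B: (4/52) * 5 = 20/52
  H: (10/52) * 5 = 50/52
  D: (20/52) * 2 = 40/52
  C: (6/52) * 5 = 30/52
Sum = (30 + 10 + 20 + 50 + 40 + 30)/52 = 180/52

L = 180/52 = 3.4615 bits/symbol


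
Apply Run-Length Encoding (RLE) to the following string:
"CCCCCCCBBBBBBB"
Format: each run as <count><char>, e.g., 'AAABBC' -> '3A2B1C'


Scanning runs left to right:
  i=0: run of 'C' x 7 -> '7C'
  i=7: run of 'B' x 7 -> '7B'

RLE = 7C7B


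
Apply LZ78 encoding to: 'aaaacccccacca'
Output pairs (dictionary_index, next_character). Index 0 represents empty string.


LZ78 encoding steps:
Dictionary: {0: ''}
Step 1: w='' (idx 0), next='a' -> output (0, 'a'), add 'a' as idx 1
Step 2: w='a' (idx 1), next='a' -> output (1, 'a'), add 'aa' as idx 2
Step 3: w='a' (idx 1), next='c' -> output (1, 'c'), add 'ac' as idx 3
Step 4: w='' (idx 0), next='c' -> output (0, 'c'), add 'c' as idx 4
Step 5: w='c' (idx 4), next='c' -> output (4, 'c'), add 'cc' as idx 5
Step 6: w='c' (idx 4), next='a' -> output (4, 'a'), add 'ca' as idx 6
Step 7: w='cc' (idx 5), next='a' -> output (5, 'a'), add 'cca' as idx 7


Encoded: [(0, 'a'), (1, 'a'), (1, 'c'), (0, 'c'), (4, 'c'), (4, 'a'), (5, 'a')]


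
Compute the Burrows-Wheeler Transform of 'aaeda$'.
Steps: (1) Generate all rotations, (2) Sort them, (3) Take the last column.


Rotations (sorted):
  0: $aaeda -> last char: a
  1: a$aaed -> last char: d
  2: aaeda$ -> last char: $
  3: aeda$a -> last char: a
  4: da$aae -> last char: e
  5: eda$aa -> last char: a


BWT = ad$aea


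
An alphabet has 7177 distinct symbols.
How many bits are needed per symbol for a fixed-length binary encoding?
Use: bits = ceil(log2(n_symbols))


log2(7177) = 12.8092
Bracket: 2^12 = 4096 < 7177 <= 2^13 = 8192
So ceil(log2(7177)) = 13

bits = ceil(log2(7177)) = ceil(12.8092) = 13 bits


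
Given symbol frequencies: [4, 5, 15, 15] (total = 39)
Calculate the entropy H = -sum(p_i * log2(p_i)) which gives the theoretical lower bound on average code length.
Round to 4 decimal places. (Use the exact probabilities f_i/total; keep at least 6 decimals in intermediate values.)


Per-symbol terms -p_i * log2(p_i) with p_i = f_i/39:
  p = 4/39 = 0.102564: log2(p) = -3.285402, -p*log2(p) = 0.336964
  p = 5/39 = 0.128205: log2(p) = -2.963474, -p*log2(p) = 0.379933
  p = 15/39 = 0.384615: log2(p) = -1.378512, -p*log2(p) = 0.530197
  p = 15/39 = 0.384615: log2(p) = -1.378512, -p*log2(p) = 0.530197
H = 0.336964 + 0.379933 + 0.530197 + 0.530197 = 1.777291

H = 1.7773 bits/symbol


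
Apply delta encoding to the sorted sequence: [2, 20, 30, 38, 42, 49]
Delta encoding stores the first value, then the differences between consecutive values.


First value: 2
Deltas:
  20 - 2 = 18
  30 - 20 = 10
  38 - 30 = 8
  42 - 38 = 4
  49 - 42 = 7


Delta encoded: [2, 18, 10, 8, 4, 7]


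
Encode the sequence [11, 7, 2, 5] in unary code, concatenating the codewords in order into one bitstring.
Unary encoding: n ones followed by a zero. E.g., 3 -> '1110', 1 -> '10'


Encode each number as n ones followed by a terminating 0:
  11 -> 111111111110 (12 bits)
  7 -> 11111110 (8 bits)
  2 -> 110 (3 bits)
  5 -> 111110 (6 bits)
Total length = 12 + 8 + 3 + 6 = 29 bits.

Unary([11, 7, 2, 5]) = 11111111111011111110110111110 (29 bits)


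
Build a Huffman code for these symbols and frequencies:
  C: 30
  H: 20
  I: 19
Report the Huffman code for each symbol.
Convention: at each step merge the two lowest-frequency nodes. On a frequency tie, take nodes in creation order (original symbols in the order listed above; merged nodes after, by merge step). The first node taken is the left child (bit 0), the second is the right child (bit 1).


Huffman tree construction:
Step 1: Merge I(19) + H(20) = 39
Step 2: Merge C(30) + (I+H)(39) = 69
Read each symbol's code off the tree from the root (left child = 0, right child = 1).

Codes:
  C: 0 (length 1)
  H: 11 (length 2)
  I: 10 (length 2)
Average code length: 108/69 = 1.5652 bits/symbol


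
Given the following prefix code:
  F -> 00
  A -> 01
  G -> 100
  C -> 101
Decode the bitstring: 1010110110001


Decoding step by step:
Bits 101 -> C
Bits 01 -> A
Bits 101 -> C
Bits 100 -> G
Bits 01 -> A


Decoded message: CACGA


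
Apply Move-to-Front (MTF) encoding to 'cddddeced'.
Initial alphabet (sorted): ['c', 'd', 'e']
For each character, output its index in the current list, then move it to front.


MTF encoding:
'c': index 0 in ['c', 'd', 'e'] -> ['c', 'd', 'e']
'd': index 1 in ['c', 'd', 'e'] -> ['d', 'c', 'e']
'd': index 0 in ['d', 'c', 'e'] -> ['d', 'c', 'e']
'd': index 0 in ['d', 'c', 'e'] -> ['d', 'c', 'e']
'd': index 0 in ['d', 'c', 'e'] -> ['d', 'c', 'e']
'e': index 2 in ['d', 'c', 'e'] -> ['e', 'd', 'c']
'c': index 2 in ['e', 'd', 'c'] -> ['c', 'e', 'd']
'e': index 1 in ['c', 'e', 'd'] -> ['e', 'c', 'd']
'd': index 2 in ['e', 'c', 'd'] -> ['d', 'e', 'c']


Output: [0, 1, 0, 0, 0, 2, 2, 1, 2]


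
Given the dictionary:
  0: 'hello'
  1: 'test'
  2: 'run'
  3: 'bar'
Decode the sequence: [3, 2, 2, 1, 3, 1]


Look up each index in the dictionary:
  3 -> 'bar'
  2 -> 'run'
  2 -> 'run'
  1 -> 'test'
  3 -> 'bar'
  1 -> 'test'

Decoded: "bar run run test bar test"


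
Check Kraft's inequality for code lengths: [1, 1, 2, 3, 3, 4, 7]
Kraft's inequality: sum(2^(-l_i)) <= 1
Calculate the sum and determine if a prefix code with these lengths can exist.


Sum = 2^(-1) + 2^(-1) + 2^(-2) + 2^(-3) + 2^(-3) + 2^(-4) + 2^(-7)
    = 0.5 + 0.5 + 0.25 + 0.125 + 0.125 + 0.0625 + 0.0078125
    = 201/128 = 1.5703125
Since 1.5703125 > 1, Kraft's inequality is NOT satisfied.
A prefix code with these lengths CANNOT exist.

Kraft sum = 1.5703125. Not satisfied.


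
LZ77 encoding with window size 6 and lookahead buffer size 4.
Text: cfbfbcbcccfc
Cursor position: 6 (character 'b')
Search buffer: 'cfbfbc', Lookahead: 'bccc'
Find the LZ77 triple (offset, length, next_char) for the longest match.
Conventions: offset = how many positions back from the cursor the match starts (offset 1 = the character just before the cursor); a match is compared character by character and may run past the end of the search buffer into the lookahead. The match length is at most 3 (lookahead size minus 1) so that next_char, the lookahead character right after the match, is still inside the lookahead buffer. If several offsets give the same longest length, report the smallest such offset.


Try each offset into the search buffer:
  offset=1 (pos 5, char 'c'): match length 0
  offset=2 (pos 4, char 'b'): match length 2
  offset=3 (pos 3, char 'f'): match length 0
  offset=4 (pos 2, char 'b'): match length 1
  offset=5 (pos 1, char 'f'): match length 0
  offset=6 (pos 0, char 'c'): match length 0
Longest match has length 2 at offset 2.
next_char = character at position 6 + 2 = 8 -> 'c'

Best match: offset=2, length=2 (matching 'bc' starting at position 4)
LZ77 triple: (2, 2, 'c')


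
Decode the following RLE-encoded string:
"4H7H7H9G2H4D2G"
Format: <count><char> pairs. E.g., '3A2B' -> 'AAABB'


Expanding each <count><char> pair:
  4H -> 'HHHH'
  7H -> 'HHHHHHH'
  7H -> 'HHHHHHH'
  9G -> 'GGGGGGGGG'
  2H -> 'HH'
  4D -> 'DDDD'
  2G -> 'GG'

Decoded = HHHHHHHHHHHHHHHHHHGGGGGGGGGHHDDDDGG


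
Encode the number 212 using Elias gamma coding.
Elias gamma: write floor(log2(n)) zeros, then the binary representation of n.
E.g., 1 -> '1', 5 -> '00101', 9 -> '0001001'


num_bits = floor(log2(212)) + 1 = 8
leading_zeros = num_bits - 1 = 7
binary(212) = 11010100

Elias gamma(212) = '0000000' + '11010100' = 000000011010100 (15 bits)


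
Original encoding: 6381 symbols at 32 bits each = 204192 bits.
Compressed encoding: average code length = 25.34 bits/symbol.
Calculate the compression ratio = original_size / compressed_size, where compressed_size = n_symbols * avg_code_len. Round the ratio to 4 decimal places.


original_size = n_symbols * orig_bits = 6381 * 32 = 204192 bits
compressed_size = n_symbols * avg_code_len = 6381 * 25.34 = 161694.54 bits
ratio = original_size / compressed_size = 204192 / 161694.54 = 1.2628

Compression ratio = 1.2628


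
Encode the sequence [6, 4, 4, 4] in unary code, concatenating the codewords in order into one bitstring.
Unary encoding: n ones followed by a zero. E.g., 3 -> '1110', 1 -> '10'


Encode each number as n ones followed by a terminating 0:
  6 -> 1111110 (7 bits)
  4 -> 11110 (5 bits)
  4 -> 11110 (5 bits)
  4 -> 11110 (5 bits)
Total length = 7 + 5 + 5 + 5 = 22 bits.

Unary([6, 4, 4, 4]) = 1111110111101111011110 (22 bits)


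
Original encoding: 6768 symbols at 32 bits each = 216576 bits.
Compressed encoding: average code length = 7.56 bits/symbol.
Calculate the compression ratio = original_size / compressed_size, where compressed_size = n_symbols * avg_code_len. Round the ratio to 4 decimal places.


original_size = n_symbols * orig_bits = 6768 * 32 = 216576 bits
compressed_size = n_symbols * avg_code_len = 6768 * 7.56 = 51166.08 bits
ratio = original_size / compressed_size = 216576 / 51166.08 = 4.2328

Compression ratio = 4.2328


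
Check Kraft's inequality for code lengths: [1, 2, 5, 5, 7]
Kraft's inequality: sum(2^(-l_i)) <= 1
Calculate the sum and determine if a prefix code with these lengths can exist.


Sum = 2^(-1) + 2^(-2) + 2^(-5) + 2^(-5) + 2^(-7)
    = 0.5 + 0.25 + 0.03125 + 0.03125 + 0.0078125
    = 105/128 = 0.8203125
Since 0.8203125 <= 1, Kraft's inequality IS satisfied.
A prefix code with these lengths CAN exist.

Kraft sum = 0.8203125. Satisfied.


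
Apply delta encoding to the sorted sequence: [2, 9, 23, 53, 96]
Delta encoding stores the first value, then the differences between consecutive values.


First value: 2
Deltas:
  9 - 2 = 7
  23 - 9 = 14
  53 - 23 = 30
  96 - 53 = 43


Delta encoded: [2, 7, 14, 30, 43]


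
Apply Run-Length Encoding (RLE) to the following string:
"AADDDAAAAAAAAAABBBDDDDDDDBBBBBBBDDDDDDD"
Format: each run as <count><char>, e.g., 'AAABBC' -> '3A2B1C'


Scanning runs left to right:
  i=0: run of 'A' x 2 -> '2A'
  i=2: run of 'D' x 3 -> '3D'
  i=5: run of 'A' x 10 -> '10A'
  i=15: run of 'B' x 3 -> '3B'
  i=18: run of 'D' x 7 -> '7D'
  i=25: run of 'B' x 7 -> '7B'
  i=32: run of 'D' x 7 -> '7D'

RLE = 2A3D10A3B7D7B7D


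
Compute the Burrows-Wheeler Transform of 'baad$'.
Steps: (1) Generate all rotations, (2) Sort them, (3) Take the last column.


Rotations (sorted):
  0: $baad -> last char: d
  1: aad$b -> last char: b
  2: ad$ba -> last char: a
  3: baad$ -> last char: $
  4: d$baa -> last char: a


BWT = dba$a


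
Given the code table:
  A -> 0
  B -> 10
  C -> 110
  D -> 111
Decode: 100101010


Decoding:
10 -> B
0 -> A
10 -> B
10 -> B
10 -> B


Result: BABBB


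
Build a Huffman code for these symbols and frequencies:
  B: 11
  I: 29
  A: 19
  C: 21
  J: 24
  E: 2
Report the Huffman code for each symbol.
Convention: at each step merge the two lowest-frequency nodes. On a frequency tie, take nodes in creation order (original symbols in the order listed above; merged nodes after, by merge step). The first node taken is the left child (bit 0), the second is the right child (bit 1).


Huffman tree construction:
Step 1: Merge E(2) + B(11) = 13
Step 2: Merge (E+B)(13) + A(19) = 32
Step 3: Merge C(21) + J(24) = 45
Step 4: Merge I(29) + ((E+B)+A)(32) = 61
Step 5: Merge (C+J)(45) + (I+((E+B)+A))(61) = 106
Read each symbol's code off the tree from the root (left child = 0, right child = 1).

Codes:
  B: 1101 (length 4)
  I: 10 (length 2)
  A: 111 (length 3)
  C: 00 (length 2)
  J: 01 (length 2)
  E: 1100 (length 4)
Average code length: 257/106 = 2.4245 bits/symbol


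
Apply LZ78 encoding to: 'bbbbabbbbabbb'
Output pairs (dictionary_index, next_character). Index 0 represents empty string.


LZ78 encoding steps:
Dictionary: {0: ''}
Step 1: w='' (idx 0), next='b' -> output (0, 'b'), add 'b' as idx 1
Step 2: w='b' (idx 1), next='b' -> output (1, 'b'), add 'bb' as idx 2
Step 3: w='b' (idx 1), next='a' -> output (1, 'a'), add 'ba' as idx 3
Step 4: w='bb' (idx 2), next='b' -> output (2, 'b'), add 'bbb' as idx 4
Step 5: w='ba' (idx 3), next='b' -> output (3, 'b'), add 'bab' as idx 5
Step 6: w='bb' (idx 2), end of input -> output (2, '')


Encoded: [(0, 'b'), (1, 'b'), (1, 'a'), (2, 'b'), (3, 'b'), (2, '')]


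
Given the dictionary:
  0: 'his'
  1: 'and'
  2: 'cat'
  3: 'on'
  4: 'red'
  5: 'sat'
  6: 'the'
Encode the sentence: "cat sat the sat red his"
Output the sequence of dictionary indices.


Look up each word in the dictionary:
  'cat' -> 2
  'sat' -> 5
  'the' -> 6
  'sat' -> 5
  'red' -> 4
  'his' -> 0

Encoded: [2, 5, 6, 5, 4, 0]


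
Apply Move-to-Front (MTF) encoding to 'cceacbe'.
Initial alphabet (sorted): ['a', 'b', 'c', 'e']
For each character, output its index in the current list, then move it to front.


MTF encoding:
'c': index 2 in ['a', 'b', 'c', 'e'] -> ['c', 'a', 'b', 'e']
'c': index 0 in ['c', 'a', 'b', 'e'] -> ['c', 'a', 'b', 'e']
'e': index 3 in ['c', 'a', 'b', 'e'] -> ['e', 'c', 'a', 'b']
'a': index 2 in ['e', 'c', 'a', 'b'] -> ['a', 'e', 'c', 'b']
'c': index 2 in ['a', 'e', 'c', 'b'] -> ['c', 'a', 'e', 'b']
'b': index 3 in ['c', 'a', 'e', 'b'] -> ['b', 'c', 'a', 'e']
'e': index 3 in ['b', 'c', 'a', 'e'] -> ['e', 'b', 'c', 'a']


Output: [2, 0, 3, 2, 2, 3, 3]


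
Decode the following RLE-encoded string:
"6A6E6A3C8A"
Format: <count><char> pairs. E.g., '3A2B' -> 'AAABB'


Expanding each <count><char> pair:
  6A -> 'AAAAAA'
  6E -> 'EEEEEE'
  6A -> 'AAAAAA'
  3C -> 'CCC'
  8A -> 'AAAAAAAA'

Decoded = AAAAAAEEEEEEAAAAAACCCAAAAAAAA


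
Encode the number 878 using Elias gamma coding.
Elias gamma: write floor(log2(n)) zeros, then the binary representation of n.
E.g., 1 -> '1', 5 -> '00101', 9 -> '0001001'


num_bits = floor(log2(878)) + 1 = 10
leading_zeros = num_bits - 1 = 9
binary(878) = 1101101110

Elias gamma(878) = '000000000' + '1101101110' = 0000000001101101110 (19 bits)


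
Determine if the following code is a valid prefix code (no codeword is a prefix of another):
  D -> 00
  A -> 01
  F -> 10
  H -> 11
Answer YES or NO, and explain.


Checking each pair (does one codeword prefix another?):
  D='00' vs A='01': no prefix
  D='00' vs F='10': no prefix
  D='00' vs H='11': no prefix
  A='01' vs D='00': no prefix
  A='01' vs F='10': no prefix
  A='01' vs H='11': no prefix
  F='10' vs D='00': no prefix
  F='10' vs A='01': no prefix
  F='10' vs H='11': no prefix
  H='11' vs D='00': no prefix
  H='11' vs A='01': no prefix
  H='11' vs F='10': no prefix
No violation found over all pairs.

YES -- this is a valid prefix code. No codeword is a prefix of any other codeword.


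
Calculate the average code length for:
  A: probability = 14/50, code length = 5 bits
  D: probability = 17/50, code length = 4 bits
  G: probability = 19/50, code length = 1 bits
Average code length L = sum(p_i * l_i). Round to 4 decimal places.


Weighted contributions p_i * l_i:
  A: (14/50) * 5 = 70/50
  D: (17/50) * 4 = 68/50
  G: (19/50) * 1 = 19/50
Sum = (70 + 68 + 19)/50 = 157/50

L = 157/50 = 3.1400 bits/symbol


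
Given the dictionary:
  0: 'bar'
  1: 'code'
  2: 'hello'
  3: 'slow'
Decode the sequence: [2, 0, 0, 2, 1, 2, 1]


Look up each index in the dictionary:
  2 -> 'hello'
  0 -> 'bar'
  0 -> 'bar'
  2 -> 'hello'
  1 -> 'code'
  2 -> 'hello'
  1 -> 'code'

Decoded: "hello bar bar hello code hello code"


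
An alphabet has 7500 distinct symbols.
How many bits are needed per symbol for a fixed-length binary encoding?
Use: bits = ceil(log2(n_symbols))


log2(7500) = 12.8727
Bracket: 2^12 = 4096 < 7500 <= 2^13 = 8192
So ceil(log2(7500)) = 13

bits = ceil(log2(7500)) = ceil(12.8727) = 13 bits


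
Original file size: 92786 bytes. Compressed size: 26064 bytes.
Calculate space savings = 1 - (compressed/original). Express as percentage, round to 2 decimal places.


ratio = compressed/original = 26064/92786 = 0.280904
savings = 1 - ratio = 1 - 0.280904 = 0.719096
as a percentage: 0.719096 * 100 = 71.91%

Space savings = 1 - 26064/92786 = 71.91%


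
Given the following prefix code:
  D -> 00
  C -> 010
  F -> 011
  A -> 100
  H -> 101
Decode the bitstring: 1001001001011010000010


Decoding step by step:
Bits 100 -> A
Bits 100 -> A
Bits 100 -> A
Bits 101 -> H
Bits 101 -> H
Bits 00 -> D
Bits 00 -> D
Bits 010 -> C


Decoded message: AAAHHDDC


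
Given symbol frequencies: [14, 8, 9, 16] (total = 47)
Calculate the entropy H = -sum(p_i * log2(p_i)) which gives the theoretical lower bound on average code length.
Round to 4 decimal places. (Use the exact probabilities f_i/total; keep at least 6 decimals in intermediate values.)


Per-symbol terms -p_i * log2(p_i) with p_i = f_i/47:
  p = 14/47 = 0.297872: log2(p) = -1.747234, -p*log2(p) = 0.520453
  p = 8/47 = 0.170213: log2(p) = -2.554589, -p*log2(p) = 0.434824
  p = 9/47 = 0.191489: log2(p) = -2.384664, -p*log2(p) = 0.456638
  p = 16/47 = 0.340426: log2(p) = -1.554589, -p*log2(p) = 0.529222
H = 0.520453 + 0.434824 + 0.456638 + 0.529222 = 1.941137

H = 1.9411 bits/symbol


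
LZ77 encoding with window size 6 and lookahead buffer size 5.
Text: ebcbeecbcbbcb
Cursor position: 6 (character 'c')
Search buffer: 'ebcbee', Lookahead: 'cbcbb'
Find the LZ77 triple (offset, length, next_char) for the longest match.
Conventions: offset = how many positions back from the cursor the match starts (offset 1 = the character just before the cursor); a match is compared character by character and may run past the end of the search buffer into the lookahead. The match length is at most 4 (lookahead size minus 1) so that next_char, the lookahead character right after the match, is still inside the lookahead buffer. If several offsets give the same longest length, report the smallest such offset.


Try each offset into the search buffer:
  offset=1 (pos 5, char 'e'): match length 0
  offset=2 (pos 4, char 'e'): match length 0
  offset=3 (pos 3, char 'b'): match length 0
  offset=4 (pos 2, char 'c'): match length 2
  offset=5 (pos 1, char 'b'): match length 0
  offset=6 (pos 0, char 'e'): match length 0
Longest match has length 2 at offset 4.
next_char = character at position 6 + 2 = 8 -> 'c'

Best match: offset=4, length=2 (matching 'cb' starting at position 2)
LZ77 triple: (4, 2, 'c')


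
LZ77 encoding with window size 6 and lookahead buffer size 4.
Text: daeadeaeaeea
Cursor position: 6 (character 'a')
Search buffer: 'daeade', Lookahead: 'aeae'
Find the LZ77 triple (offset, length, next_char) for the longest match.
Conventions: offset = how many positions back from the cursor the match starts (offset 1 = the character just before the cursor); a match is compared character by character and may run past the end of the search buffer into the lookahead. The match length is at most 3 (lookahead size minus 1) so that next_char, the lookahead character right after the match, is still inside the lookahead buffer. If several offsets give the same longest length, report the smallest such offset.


Try each offset into the search buffer:
  offset=1 (pos 5, char 'e'): match length 0
  offset=2 (pos 4, char 'd'): match length 0
  offset=3 (pos 3, char 'a'): match length 1
  offset=4 (pos 2, char 'e'): match length 0
  offset=5 (pos 1, char 'a'): match length 3
  offset=6 (pos 0, char 'd'): match length 0
Longest match has length 3 at offset 5.
next_char = character at position 6 + 3 = 9 -> 'e'

Best match: offset=5, length=3 (matching 'aea' starting at position 1)
LZ77 triple: (5, 3, 'e')


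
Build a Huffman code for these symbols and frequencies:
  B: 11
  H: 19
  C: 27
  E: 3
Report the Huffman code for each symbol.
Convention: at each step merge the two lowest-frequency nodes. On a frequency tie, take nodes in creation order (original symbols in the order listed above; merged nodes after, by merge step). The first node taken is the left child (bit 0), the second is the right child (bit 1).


Huffman tree construction:
Step 1: Merge E(3) + B(11) = 14
Step 2: Merge (E+B)(14) + H(19) = 33
Step 3: Merge C(27) + ((E+B)+H)(33) = 60
Read each symbol's code off the tree from the root (left child = 0, right child = 1).

Codes:
  B: 101 (length 3)
  H: 11 (length 2)
  C: 0 (length 1)
  E: 100 (length 3)
Average code length: 107/60 = 1.7833 bits/symbol


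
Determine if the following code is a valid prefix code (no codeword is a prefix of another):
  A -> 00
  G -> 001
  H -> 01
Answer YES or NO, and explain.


Checking each pair (does one codeword prefix another?):
  A='00' vs G='001': prefix -- VIOLATION

NO -- this is NOT a valid prefix code. A (00) is a prefix of G (001).


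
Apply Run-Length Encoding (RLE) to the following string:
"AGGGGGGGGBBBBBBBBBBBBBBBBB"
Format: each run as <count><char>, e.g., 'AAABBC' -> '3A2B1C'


Scanning runs left to right:
  i=0: run of 'A' x 1 -> '1A'
  i=1: run of 'G' x 8 -> '8G'
  i=9: run of 'B' x 17 -> '17B'

RLE = 1A8G17B


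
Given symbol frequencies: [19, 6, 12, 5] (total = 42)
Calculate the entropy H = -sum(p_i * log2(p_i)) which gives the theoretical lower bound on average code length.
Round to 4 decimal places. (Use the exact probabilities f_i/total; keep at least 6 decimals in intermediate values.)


Per-symbol terms -p_i * log2(p_i) with p_i = f_i/42:
  p = 19/42 = 0.452381: log2(p) = -1.144390, -p*log2(p) = 0.517700
  p = 6/42 = 0.142857: log2(p) = -2.807355, -p*log2(p) = 0.401051
  p = 12/42 = 0.285714: log2(p) = -1.807355, -p*log2(p) = 0.516387
  p = 5/42 = 0.119048: log2(p) = -3.070389, -p*log2(p) = 0.365523
H = 0.517700 + 0.401051 + 0.516387 + 0.365523 = 1.800661

H = 1.8007 bits/symbol


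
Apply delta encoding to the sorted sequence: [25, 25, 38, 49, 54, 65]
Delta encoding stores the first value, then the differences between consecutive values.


First value: 25
Deltas:
  25 - 25 = 0
  38 - 25 = 13
  49 - 38 = 11
  54 - 49 = 5
  65 - 54 = 11


Delta encoded: [25, 0, 13, 11, 5, 11]


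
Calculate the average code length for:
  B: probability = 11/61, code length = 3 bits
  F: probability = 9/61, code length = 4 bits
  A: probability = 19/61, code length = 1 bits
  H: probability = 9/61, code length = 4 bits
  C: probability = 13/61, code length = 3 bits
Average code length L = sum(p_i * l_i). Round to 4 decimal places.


Weighted contributions p_i * l_i:
  B: (11/61) * 3 = 33/61
  F: (9/61) * 4 = 36/61
  A: (19/61) * 1 = 19/61
  H: (9/61) * 4 = 36/61
  C: (13/61) * 3 = 39/61
Sum = (33 + 36 + 19 + 36 + 39)/61 = 163/61

L = 163/61 = 2.6721 bits/symbol


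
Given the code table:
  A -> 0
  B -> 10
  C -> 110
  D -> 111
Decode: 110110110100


Decoding:
110 -> C
110 -> C
110 -> C
10 -> B
0 -> A


Result: CCCBA


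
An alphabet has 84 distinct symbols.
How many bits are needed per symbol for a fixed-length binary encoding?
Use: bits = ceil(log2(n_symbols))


log2(84) = 6.3923
Bracket: 2^6 = 64 < 84 <= 2^7 = 128
So ceil(log2(84)) = 7

bits = ceil(log2(84)) = ceil(6.3923) = 7 bits


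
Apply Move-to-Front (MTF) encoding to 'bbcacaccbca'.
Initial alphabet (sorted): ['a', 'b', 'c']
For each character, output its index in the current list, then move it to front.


MTF encoding:
'b': index 1 in ['a', 'b', 'c'] -> ['b', 'a', 'c']
'b': index 0 in ['b', 'a', 'c'] -> ['b', 'a', 'c']
'c': index 2 in ['b', 'a', 'c'] -> ['c', 'b', 'a']
'a': index 2 in ['c', 'b', 'a'] -> ['a', 'c', 'b']
'c': index 1 in ['a', 'c', 'b'] -> ['c', 'a', 'b']
'a': index 1 in ['c', 'a', 'b'] -> ['a', 'c', 'b']
'c': index 1 in ['a', 'c', 'b'] -> ['c', 'a', 'b']
'c': index 0 in ['c', 'a', 'b'] -> ['c', 'a', 'b']
'b': index 2 in ['c', 'a', 'b'] -> ['b', 'c', 'a']
'c': index 1 in ['b', 'c', 'a'] -> ['c', 'b', 'a']
'a': index 2 in ['c', 'b', 'a'] -> ['a', 'c', 'b']


Output: [1, 0, 2, 2, 1, 1, 1, 0, 2, 1, 2]


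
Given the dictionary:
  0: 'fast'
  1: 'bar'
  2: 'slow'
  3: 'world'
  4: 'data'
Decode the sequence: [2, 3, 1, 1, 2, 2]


Look up each index in the dictionary:
  2 -> 'slow'
  3 -> 'world'
  1 -> 'bar'
  1 -> 'bar'
  2 -> 'slow'
  2 -> 'slow'

Decoded: "slow world bar bar slow slow"


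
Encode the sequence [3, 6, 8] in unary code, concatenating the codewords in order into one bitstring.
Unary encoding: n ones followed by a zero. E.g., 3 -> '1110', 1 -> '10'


Encode each number as n ones followed by a terminating 0:
  3 -> 1110 (4 bits)
  6 -> 1111110 (7 bits)
  8 -> 111111110 (9 bits)
Total length = 4 + 7 + 9 = 20 bits.

Unary([3, 6, 8]) = 11101111110111111110 (20 bits)


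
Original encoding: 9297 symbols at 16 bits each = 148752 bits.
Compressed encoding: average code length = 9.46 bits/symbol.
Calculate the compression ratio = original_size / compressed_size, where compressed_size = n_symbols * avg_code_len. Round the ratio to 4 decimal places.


original_size = n_symbols * orig_bits = 9297 * 16 = 148752 bits
compressed_size = n_symbols * avg_code_len = 9297 * 9.46 = 87949.62 bits
ratio = original_size / compressed_size = 148752 / 87949.62 = 1.6913

Compression ratio = 1.6913


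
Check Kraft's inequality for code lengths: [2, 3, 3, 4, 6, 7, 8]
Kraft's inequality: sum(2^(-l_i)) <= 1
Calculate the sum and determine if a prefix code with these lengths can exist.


Sum = 2^(-2) + 2^(-3) + 2^(-3) + 2^(-4) + 2^(-6) + 2^(-7) + 2^(-8)
    = 0.25 + 0.125 + 0.125 + 0.0625 + 0.015625 + 0.0078125 + 0.00390625
    = 151/256 = 0.58984375
Since 0.58984375 <= 1, Kraft's inequality IS satisfied.
A prefix code with these lengths CAN exist.

Kraft sum = 0.58984375. Satisfied.


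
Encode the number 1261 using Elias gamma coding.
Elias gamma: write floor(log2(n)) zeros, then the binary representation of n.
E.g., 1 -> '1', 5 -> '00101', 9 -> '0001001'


num_bits = floor(log2(1261)) + 1 = 11
leading_zeros = num_bits - 1 = 10
binary(1261) = 10011101101

Elias gamma(1261) = '0000000000' + '10011101101' = 000000000010011101101 (21 bits)


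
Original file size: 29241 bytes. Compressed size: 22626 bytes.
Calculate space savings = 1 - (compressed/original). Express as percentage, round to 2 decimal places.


ratio = compressed/original = 22626/29241 = 0.773777
savings = 1 - ratio = 1 - 0.773777 = 0.226223
as a percentage: 0.226223 * 100 = 22.62%

Space savings = 1 - 22626/29241 = 22.62%


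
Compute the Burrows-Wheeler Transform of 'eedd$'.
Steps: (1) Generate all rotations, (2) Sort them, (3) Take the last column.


Rotations (sorted):
  0: $eedd -> last char: d
  1: d$eed -> last char: d
  2: dd$ee -> last char: e
  3: edd$e -> last char: e
  4: eedd$ -> last char: $


BWT = ddee$


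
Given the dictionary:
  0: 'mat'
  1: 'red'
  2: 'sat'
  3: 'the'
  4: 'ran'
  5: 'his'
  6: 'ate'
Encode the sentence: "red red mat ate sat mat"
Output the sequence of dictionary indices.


Look up each word in the dictionary:
  'red' -> 1
  'red' -> 1
  'mat' -> 0
  'ate' -> 6
  'sat' -> 2
  'mat' -> 0

Encoded: [1, 1, 0, 6, 2, 0]


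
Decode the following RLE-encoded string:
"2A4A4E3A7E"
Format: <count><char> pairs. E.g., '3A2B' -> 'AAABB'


Expanding each <count><char> pair:
  2A -> 'AA'
  4A -> 'AAAA'
  4E -> 'EEEE'
  3A -> 'AAA'
  7E -> 'EEEEEEE'

Decoded = AAAAAAEEEEAAAEEEEEEE


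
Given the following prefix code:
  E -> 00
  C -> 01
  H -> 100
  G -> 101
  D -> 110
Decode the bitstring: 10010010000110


Decoding step by step:
Bits 100 -> H
Bits 100 -> H
Bits 100 -> H
Bits 00 -> E
Bits 110 -> D


Decoded message: HHHED


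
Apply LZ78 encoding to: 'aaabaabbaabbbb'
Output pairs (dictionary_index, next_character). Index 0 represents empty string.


LZ78 encoding steps:
Dictionary: {0: ''}
Step 1: w='' (idx 0), next='a' -> output (0, 'a'), add 'a' as idx 1
Step 2: w='a' (idx 1), next='a' -> output (1, 'a'), add 'aa' as idx 2
Step 3: w='' (idx 0), next='b' -> output (0, 'b'), add 'b' as idx 3
Step 4: w='aa' (idx 2), next='b' -> output (2, 'b'), add 'aab' as idx 4
Step 5: w='b' (idx 3), next='a' -> output (3, 'a'), add 'ba' as idx 5
Step 6: w='a' (idx 1), next='b' -> output (1, 'b'), add 'ab' as idx 6
Step 7: w='b' (idx 3), next='b' -> output (3, 'b'), add 'bb' as idx 7
Step 8: w='b' (idx 3), end of input -> output (3, '')


Encoded: [(0, 'a'), (1, 'a'), (0, 'b'), (2, 'b'), (3, 'a'), (1, 'b'), (3, 'b'), (3, '')]


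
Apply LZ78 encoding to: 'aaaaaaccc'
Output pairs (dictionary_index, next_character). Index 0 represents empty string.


LZ78 encoding steps:
Dictionary: {0: ''}
Step 1: w='' (idx 0), next='a' -> output (0, 'a'), add 'a' as idx 1
Step 2: w='a' (idx 1), next='a' -> output (1, 'a'), add 'aa' as idx 2
Step 3: w='aa' (idx 2), next='a' -> output (2, 'a'), add 'aaa' as idx 3
Step 4: w='' (idx 0), next='c' -> output (0, 'c'), add 'c' as idx 4
Step 5: w='c' (idx 4), next='c' -> output (4, 'c'), add 'cc' as idx 5


Encoded: [(0, 'a'), (1, 'a'), (2, 'a'), (0, 'c'), (4, 'c')]


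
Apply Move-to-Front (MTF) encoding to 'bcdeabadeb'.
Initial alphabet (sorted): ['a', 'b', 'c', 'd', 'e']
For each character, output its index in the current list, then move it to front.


MTF encoding:
'b': index 1 in ['a', 'b', 'c', 'd', 'e'] -> ['b', 'a', 'c', 'd', 'e']
'c': index 2 in ['b', 'a', 'c', 'd', 'e'] -> ['c', 'b', 'a', 'd', 'e']
'd': index 3 in ['c', 'b', 'a', 'd', 'e'] -> ['d', 'c', 'b', 'a', 'e']
'e': index 4 in ['d', 'c', 'b', 'a', 'e'] -> ['e', 'd', 'c', 'b', 'a']
'a': index 4 in ['e', 'd', 'c', 'b', 'a'] -> ['a', 'e', 'd', 'c', 'b']
'b': index 4 in ['a', 'e', 'd', 'c', 'b'] -> ['b', 'a', 'e', 'd', 'c']
'a': index 1 in ['b', 'a', 'e', 'd', 'c'] -> ['a', 'b', 'e', 'd', 'c']
'd': index 3 in ['a', 'b', 'e', 'd', 'c'] -> ['d', 'a', 'b', 'e', 'c']
'e': index 3 in ['d', 'a', 'b', 'e', 'c'] -> ['e', 'd', 'a', 'b', 'c']
'b': index 3 in ['e', 'd', 'a', 'b', 'c'] -> ['b', 'e', 'd', 'a', 'c']


Output: [1, 2, 3, 4, 4, 4, 1, 3, 3, 3]


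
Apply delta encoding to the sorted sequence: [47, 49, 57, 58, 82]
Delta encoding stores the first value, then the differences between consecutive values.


First value: 47
Deltas:
  49 - 47 = 2
  57 - 49 = 8
  58 - 57 = 1
  82 - 58 = 24


Delta encoded: [47, 2, 8, 1, 24]


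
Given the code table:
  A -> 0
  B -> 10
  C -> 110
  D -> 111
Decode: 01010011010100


Decoding:
0 -> A
10 -> B
10 -> B
0 -> A
110 -> C
10 -> B
10 -> B
0 -> A


Result: ABBACBBA


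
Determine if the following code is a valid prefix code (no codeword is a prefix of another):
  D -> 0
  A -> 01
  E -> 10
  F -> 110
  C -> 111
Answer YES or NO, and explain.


Checking each pair (does one codeword prefix another?):
  D='0' vs A='01': prefix -- VIOLATION

NO -- this is NOT a valid prefix code. D (0) is a prefix of A (01).


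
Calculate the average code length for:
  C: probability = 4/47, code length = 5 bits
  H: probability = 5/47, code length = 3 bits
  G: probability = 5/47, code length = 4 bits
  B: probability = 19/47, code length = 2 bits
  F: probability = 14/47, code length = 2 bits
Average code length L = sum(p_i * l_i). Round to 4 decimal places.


Weighted contributions p_i * l_i:
  C: (4/47) * 5 = 20/47
  H: (5/47) * 3 = 15/47
  G: (5/47) * 4 = 20/47
  B: (19/47) * 2 = 38/47
  F: (14/47) * 2 = 28/47
Sum = (20 + 15 + 20 + 38 + 28)/47 = 121/47

L = 121/47 = 2.5745 bits/symbol


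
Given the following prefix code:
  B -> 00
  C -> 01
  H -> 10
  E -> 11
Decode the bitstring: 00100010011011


Decoding step by step:
Bits 00 -> B
Bits 10 -> H
Bits 00 -> B
Bits 10 -> H
Bits 01 -> C
Bits 10 -> H
Bits 11 -> E


Decoded message: BHBHCHE


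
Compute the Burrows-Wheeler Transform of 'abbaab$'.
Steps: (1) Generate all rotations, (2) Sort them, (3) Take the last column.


Rotations (sorted):
  0: $abbaab -> last char: b
  1: aab$abb -> last char: b
  2: ab$abba -> last char: a
  3: abbaab$ -> last char: $
  4: b$abbaa -> last char: a
  5: baab$ab -> last char: b
  6: bbaab$a -> last char: a


BWT = bba$aba


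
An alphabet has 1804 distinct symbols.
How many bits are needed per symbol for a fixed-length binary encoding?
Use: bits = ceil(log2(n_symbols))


log2(1804) = 10.817
Bracket: 2^10 = 1024 < 1804 <= 2^11 = 2048
So ceil(log2(1804)) = 11

bits = ceil(log2(1804)) = ceil(10.817) = 11 bits


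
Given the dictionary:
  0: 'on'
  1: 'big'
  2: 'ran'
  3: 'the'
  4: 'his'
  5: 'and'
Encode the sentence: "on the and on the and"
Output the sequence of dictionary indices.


Look up each word in the dictionary:
  'on' -> 0
  'the' -> 3
  'and' -> 5
  'on' -> 0
  'the' -> 3
  'and' -> 5

Encoded: [0, 3, 5, 0, 3, 5]


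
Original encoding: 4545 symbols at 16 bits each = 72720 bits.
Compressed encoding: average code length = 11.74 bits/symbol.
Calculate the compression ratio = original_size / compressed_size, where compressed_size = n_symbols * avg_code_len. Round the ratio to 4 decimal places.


original_size = n_symbols * orig_bits = 4545 * 16 = 72720 bits
compressed_size = n_symbols * avg_code_len = 4545 * 11.74 = 53358.3 bits
ratio = original_size / compressed_size = 72720 / 53358.3 = 1.3629

Compression ratio = 1.3629


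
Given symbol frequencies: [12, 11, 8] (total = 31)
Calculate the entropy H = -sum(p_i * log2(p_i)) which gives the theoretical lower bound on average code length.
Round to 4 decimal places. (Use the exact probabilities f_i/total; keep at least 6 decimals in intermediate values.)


Per-symbol terms -p_i * log2(p_i) with p_i = f_i/31:
  p = 12/31 = 0.387097: log2(p) = -1.369234, -p*log2(p) = 0.530026
  p = 11/31 = 0.354839: log2(p) = -1.494765, -p*log2(p) = 0.530400
  p = 8/31 = 0.258065: log2(p) = -1.954196, -p*log2(p) = 0.504309
H = 0.530026 + 0.530400 + 0.504309 = 1.564735

H = 1.5647 bits/symbol


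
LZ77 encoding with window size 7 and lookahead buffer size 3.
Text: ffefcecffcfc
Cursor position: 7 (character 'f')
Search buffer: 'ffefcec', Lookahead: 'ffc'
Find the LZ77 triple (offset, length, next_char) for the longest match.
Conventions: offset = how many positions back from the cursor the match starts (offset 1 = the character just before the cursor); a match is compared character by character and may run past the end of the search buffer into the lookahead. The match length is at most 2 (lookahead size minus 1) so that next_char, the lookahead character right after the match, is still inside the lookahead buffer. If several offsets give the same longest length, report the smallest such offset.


Try each offset into the search buffer:
  offset=1 (pos 6, char 'c'): match length 0
  offset=2 (pos 5, char 'e'): match length 0
  offset=3 (pos 4, char 'c'): match length 0
  offset=4 (pos 3, char 'f'): match length 1
  offset=5 (pos 2, char 'e'): match length 0
  offset=6 (pos 1, char 'f'): match length 1
  offset=7 (pos 0, char 'f'): match length 2
Longest match has length 2 at offset 7.
next_char = character at position 7 + 2 = 9 -> 'c'

Best match: offset=7, length=2 (matching 'ff' starting at position 0)
LZ77 triple: (7, 2, 'c')


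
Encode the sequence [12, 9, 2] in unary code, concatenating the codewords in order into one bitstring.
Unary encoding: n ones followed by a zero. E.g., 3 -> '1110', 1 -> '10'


Encode each number as n ones followed by a terminating 0:
  12 -> 1111111111110 (13 bits)
  9 -> 1111111110 (10 bits)
  2 -> 110 (3 bits)
Total length = 13 + 10 + 3 = 26 bits.

Unary([12, 9, 2]) = 11111111111101111111110110 (26 bits)


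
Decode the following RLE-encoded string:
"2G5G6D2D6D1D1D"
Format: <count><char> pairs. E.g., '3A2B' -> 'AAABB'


Expanding each <count><char> pair:
  2G -> 'GG'
  5G -> 'GGGGG'
  6D -> 'DDDDDD'
  2D -> 'DD'
  6D -> 'DDDDDD'
  1D -> 'D'
  1D -> 'D'

Decoded = GGGGGGGDDDDDDDDDDDDDDDD


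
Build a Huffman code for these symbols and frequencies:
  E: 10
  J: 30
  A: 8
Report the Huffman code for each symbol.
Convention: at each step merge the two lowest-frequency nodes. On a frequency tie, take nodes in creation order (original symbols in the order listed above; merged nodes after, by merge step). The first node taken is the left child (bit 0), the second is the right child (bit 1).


Huffman tree construction:
Step 1: Merge A(8) + E(10) = 18
Step 2: Merge (A+E)(18) + J(30) = 48
Read each symbol's code off the tree from the root (left child = 0, right child = 1).

Codes:
  E: 01 (length 2)
  J: 1 (length 1)
  A: 00 (length 2)
Average code length: 66/48 = 1.3750 bits/symbol


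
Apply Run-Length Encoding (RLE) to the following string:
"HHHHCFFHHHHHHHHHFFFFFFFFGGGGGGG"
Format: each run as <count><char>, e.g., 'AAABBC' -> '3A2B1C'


Scanning runs left to right:
  i=0: run of 'H' x 4 -> '4H'
  i=4: run of 'C' x 1 -> '1C'
  i=5: run of 'F' x 2 -> '2F'
  i=7: run of 'H' x 9 -> '9H'
  i=16: run of 'F' x 8 -> '8F'
  i=24: run of 'G' x 7 -> '7G'

RLE = 4H1C2F9H8F7G


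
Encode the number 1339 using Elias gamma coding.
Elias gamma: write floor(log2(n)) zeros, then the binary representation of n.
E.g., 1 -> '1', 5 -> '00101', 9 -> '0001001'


num_bits = floor(log2(1339)) + 1 = 11
leading_zeros = num_bits - 1 = 10
binary(1339) = 10100111011

Elias gamma(1339) = '0000000000' + '10100111011' = 000000000010100111011 (21 bits)


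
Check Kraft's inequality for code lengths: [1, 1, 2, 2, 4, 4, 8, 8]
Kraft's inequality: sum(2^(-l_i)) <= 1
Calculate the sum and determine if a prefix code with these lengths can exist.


Sum = 2^(-1) + 2^(-1) + 2^(-2) + 2^(-2) + 2^(-4) + 2^(-4) + 2^(-8) + 2^(-8)
    = 0.5 + 0.5 + 0.25 + 0.25 + 0.0625 + 0.0625 + 0.00390625 + 0.00390625
    = 418/256 = 1.6328125
Since 1.6328125 > 1, Kraft's inequality is NOT satisfied.
A prefix code with these lengths CANNOT exist.

Kraft sum = 1.6328125. Not satisfied.


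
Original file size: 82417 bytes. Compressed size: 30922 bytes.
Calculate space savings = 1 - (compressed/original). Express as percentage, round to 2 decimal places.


ratio = compressed/original = 30922/82417 = 0.37519
savings = 1 - ratio = 1 - 0.37519 = 0.62481
as a percentage: 0.62481 * 100 = 62.48%

Space savings = 1 - 30922/82417 = 62.48%


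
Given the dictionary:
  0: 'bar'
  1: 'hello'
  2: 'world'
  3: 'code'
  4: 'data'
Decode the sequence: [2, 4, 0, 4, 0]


Look up each index in the dictionary:
  2 -> 'world'
  4 -> 'data'
  0 -> 'bar'
  4 -> 'data'
  0 -> 'bar'

Decoded: "world data bar data bar"


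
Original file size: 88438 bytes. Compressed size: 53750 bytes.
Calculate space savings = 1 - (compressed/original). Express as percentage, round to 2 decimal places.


ratio = compressed/original = 53750/88438 = 0.60777
savings = 1 - ratio = 1 - 0.60777 = 0.39223
as a percentage: 0.39223 * 100 = 39.22%

Space savings = 1 - 53750/88438 = 39.22%


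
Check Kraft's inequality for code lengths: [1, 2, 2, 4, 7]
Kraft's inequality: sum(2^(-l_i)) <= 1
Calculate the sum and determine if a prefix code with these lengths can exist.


Sum = 2^(-1) + 2^(-2) + 2^(-2) + 2^(-4) + 2^(-7)
    = 0.5 + 0.25 + 0.25 + 0.0625 + 0.0078125
    = 137/128 = 1.0703125
Since 1.0703125 > 1, Kraft's inequality is NOT satisfied.
A prefix code with these lengths CANNOT exist.

Kraft sum = 1.0703125. Not satisfied.


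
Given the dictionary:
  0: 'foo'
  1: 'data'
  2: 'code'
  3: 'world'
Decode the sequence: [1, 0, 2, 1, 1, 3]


Look up each index in the dictionary:
  1 -> 'data'
  0 -> 'foo'
  2 -> 'code'
  1 -> 'data'
  1 -> 'data'
  3 -> 'world'

Decoded: "data foo code data data world"


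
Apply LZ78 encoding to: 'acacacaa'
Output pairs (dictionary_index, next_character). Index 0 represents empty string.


LZ78 encoding steps:
Dictionary: {0: ''}
Step 1: w='' (idx 0), next='a' -> output (0, 'a'), add 'a' as idx 1
Step 2: w='' (idx 0), next='c' -> output (0, 'c'), add 'c' as idx 2
Step 3: w='a' (idx 1), next='c' -> output (1, 'c'), add 'ac' as idx 3
Step 4: w='ac' (idx 3), next='a' -> output (3, 'a'), add 'aca' as idx 4
Step 5: w='a' (idx 1), end of input -> output (1, '')


Encoded: [(0, 'a'), (0, 'c'), (1, 'c'), (3, 'a'), (1, '')]
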